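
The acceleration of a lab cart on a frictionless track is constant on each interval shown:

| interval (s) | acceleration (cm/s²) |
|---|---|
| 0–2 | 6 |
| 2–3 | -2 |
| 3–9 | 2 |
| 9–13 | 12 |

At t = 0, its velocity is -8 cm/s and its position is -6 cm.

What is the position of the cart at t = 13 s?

On each constant-a segment, Δv = aΔt and Δx = v₀Δt + ½aΔt²; chain segment to segment.
0–2 s: v starts -8 cm/s; Δx = -8·2 + ½·6·2² = -4 cm; v ends 4 cm/s.
2–3 s: v starts 4 cm/s; Δx = 4·1 + ½·-2·1² = 3 cm; v ends 2 cm/s.
3–9 s: v starts 2 cm/s; Δx = 2·6 + ½·2·6² = 48 cm; v ends 14 cm/s.
9–13 s: v starts 14 cm/s; Δx = 14·4 + ½·12·4² = 152 cm; v ends 62 cm/s.
x(13) = -6 + Σ Δx = 193 cm.

193 cm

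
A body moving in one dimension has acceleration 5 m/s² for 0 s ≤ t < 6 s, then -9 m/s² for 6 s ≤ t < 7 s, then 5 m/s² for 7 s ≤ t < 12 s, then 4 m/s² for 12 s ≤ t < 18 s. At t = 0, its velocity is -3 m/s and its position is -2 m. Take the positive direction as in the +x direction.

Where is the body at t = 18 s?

On each constant-a segment, Δv = aΔt and Δx = v₀Δt + ½aΔt²; chain segment to segment.
0–6 s: v starts -3 m/s; Δx = -3·6 + ½·5·6² = 72 m; v ends 27 m/s.
6–7 s: v starts 27 m/s; Δx = 27·1 + ½·-9·1² = 22.5 m; v ends 18 m/s.
7–12 s: v starts 18 m/s; Δx = 18·5 + ½·5·5² = 152.5 m; v ends 43 m/s.
12–18 s: v starts 43 m/s; Δx = 43·6 + ½·4·6² = 330 m; v ends 67 m/s.
x(18) = -2 + Σ Δx = 575 m.

575 m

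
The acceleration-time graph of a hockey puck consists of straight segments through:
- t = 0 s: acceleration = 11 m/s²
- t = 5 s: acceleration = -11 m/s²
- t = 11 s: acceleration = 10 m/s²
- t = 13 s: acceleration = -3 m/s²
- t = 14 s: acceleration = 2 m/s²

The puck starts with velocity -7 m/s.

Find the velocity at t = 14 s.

Δv equals the area under the a-t graph; then v = v₀ + Δv.
0–5 s: ½(11 + -11)(5) = 0 m/s
5–11 s: ½(-11 + 10)(6) = -3 m/s
11–13 s: ½(10 + -3)(2) = 7 m/s
13–14 s: ½(-3 + 2)(1) = -0.5 m/s
Δv = 3.5 m/s, so v(14) = -7 + (3.5) = -3.5 m/s.

-3.5 m/s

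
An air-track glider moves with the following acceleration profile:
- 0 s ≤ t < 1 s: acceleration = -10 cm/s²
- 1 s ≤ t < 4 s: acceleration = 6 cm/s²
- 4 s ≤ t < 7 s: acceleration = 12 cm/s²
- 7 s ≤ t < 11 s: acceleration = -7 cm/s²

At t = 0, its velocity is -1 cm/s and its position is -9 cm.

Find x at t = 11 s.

170 cm

On each constant-a segment, Δv = aΔt and Δx = v₀Δt + ½aΔt²; chain segment to segment.
0–1 s: v starts -1 cm/s; Δx = -1·1 + ½·-10·1² = -6 cm; v ends -11 cm/s.
1–4 s: v starts -11 cm/s; Δx = -11·3 + ½·6·3² = -6 cm; v ends 7 cm/s.
4–7 s: v starts 7 cm/s; Δx = 7·3 + ½·12·3² = 75 cm; v ends 43 cm/s.
7–11 s: v starts 43 cm/s; Δx = 43·4 + ½·-7·4² = 116 cm; v ends 15 cm/s.
x(11) = -9 + Σ Δx = 170 cm.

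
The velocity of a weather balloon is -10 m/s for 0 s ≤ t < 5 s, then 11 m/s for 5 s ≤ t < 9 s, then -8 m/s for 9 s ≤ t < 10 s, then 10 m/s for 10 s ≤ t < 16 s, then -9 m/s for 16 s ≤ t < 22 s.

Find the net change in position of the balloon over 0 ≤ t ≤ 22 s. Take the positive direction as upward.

Displacement is the signed area under the v-t curve.
0–5 s: -10 × 5 = -50 m
5–9 s: 11 × 4 = 44 m
9–10 s: -8 × 1 = -8 m
10–16 s: 10 × 6 = 60 m
16–22 s: -9 × 6 = -54 m
Net displacement = -8 m

-8 m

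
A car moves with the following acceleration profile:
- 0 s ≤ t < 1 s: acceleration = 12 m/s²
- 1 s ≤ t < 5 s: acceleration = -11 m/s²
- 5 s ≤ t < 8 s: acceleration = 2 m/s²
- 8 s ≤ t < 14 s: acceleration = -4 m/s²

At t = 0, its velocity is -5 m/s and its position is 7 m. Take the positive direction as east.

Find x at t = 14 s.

-412 m

On each constant-a segment, Δv = aΔt and Δx = v₀Δt + ½aΔt²; chain segment to segment.
0–1 s: v starts -5 m/s; Δx = -5·1 + ½·12·1² = 1 m; v ends 7 m/s.
1–5 s: v starts 7 m/s; Δx = 7·4 + ½·-11·4² = -60 m; v ends -37 m/s.
5–8 s: v starts -37 m/s; Δx = -37·3 + ½·2·3² = -102 m; v ends -31 m/s.
8–14 s: v starts -31 m/s; Δx = -31·6 + ½·-4·6² = -258 m; v ends -55 m/s.
x(14) = 7 + Σ Δx = -412 m.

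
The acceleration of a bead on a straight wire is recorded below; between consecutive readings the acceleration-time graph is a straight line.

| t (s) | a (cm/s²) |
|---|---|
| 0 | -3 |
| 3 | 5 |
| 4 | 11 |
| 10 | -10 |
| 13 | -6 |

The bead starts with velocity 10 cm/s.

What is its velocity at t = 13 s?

Δv equals the area under the a-t graph; then v = v₀ + Δv.
0–3 s: ½(-3 + 5)(3) = 3 cm/s
3–4 s: ½(5 + 11)(1) = 8 cm/s
4–10 s: ½(11 + -10)(6) = 3 cm/s
10–13 s: ½(-10 + -6)(3) = -24 cm/s
Δv = -10 cm/s, so v(13) = 10 + (-10) = 0 cm/s.

0 cm/s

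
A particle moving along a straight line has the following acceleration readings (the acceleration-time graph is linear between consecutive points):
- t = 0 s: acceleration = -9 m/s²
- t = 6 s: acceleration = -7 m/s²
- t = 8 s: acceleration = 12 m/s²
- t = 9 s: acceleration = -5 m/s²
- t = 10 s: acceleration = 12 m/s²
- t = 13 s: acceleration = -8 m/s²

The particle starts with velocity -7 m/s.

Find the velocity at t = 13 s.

-37 m/s

Δv equals the area under the a-t graph; then v = v₀ + Δv.
0–6 s: ½(-9 + -7)(6) = -48 m/s
6–8 s: ½(-7 + 12)(2) = 5 m/s
8–9 s: ½(12 + -5)(1) = 3.5 m/s
9–10 s: ½(-5 + 12)(1) = 3.5 m/s
10–13 s: ½(12 + -8)(3) = 6 m/s
Δv = -30 m/s, so v(13) = -7 + (-30) = -37 m/s.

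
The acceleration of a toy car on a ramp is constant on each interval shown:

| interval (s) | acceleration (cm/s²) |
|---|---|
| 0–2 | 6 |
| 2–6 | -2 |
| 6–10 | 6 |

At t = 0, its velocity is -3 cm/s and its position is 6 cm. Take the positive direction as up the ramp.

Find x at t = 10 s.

On each constant-a segment, Δv = aΔt and Δx = v₀Δt + ½aΔt²; chain segment to segment.
0–2 s: v starts -3 cm/s; Δx = -3·2 + ½·6·2² = 6 cm; v ends 9 cm/s.
2–6 s: v starts 9 cm/s; Δx = 9·4 + ½·-2·4² = 20 cm; v ends 1 cm/s.
6–10 s: v starts 1 cm/s; Δx = 1·4 + ½·6·4² = 52 cm; v ends 25 cm/s.
x(10) = 6 + Σ Δx = 84 cm.

84 cm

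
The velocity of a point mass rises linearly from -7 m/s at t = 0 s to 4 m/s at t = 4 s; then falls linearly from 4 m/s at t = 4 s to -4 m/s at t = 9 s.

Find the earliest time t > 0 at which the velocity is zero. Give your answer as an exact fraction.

t = 28/11 s

v changes sign on 0–4 s (from -7 to 4); the graph is linear there, so v = 0 at t = 0 + (7)·(4 − 0)/(4 − -7) = 28/11 s.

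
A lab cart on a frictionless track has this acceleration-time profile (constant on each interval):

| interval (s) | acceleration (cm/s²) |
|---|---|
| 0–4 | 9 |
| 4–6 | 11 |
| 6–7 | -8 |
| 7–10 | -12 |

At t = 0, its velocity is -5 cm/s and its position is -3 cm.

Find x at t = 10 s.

On each constant-a segment, Δv = aΔt and Δx = v₀Δt + ½aΔt²; chain segment to segment.
0–4 s: v starts -5 cm/s; Δx = -5·4 + ½·9·4² = 52 cm; v ends 31 cm/s.
4–6 s: v starts 31 cm/s; Δx = 31·2 + ½·11·2² = 84 cm; v ends 53 cm/s.
6–7 s: v starts 53 cm/s; Δx = 53·1 + ½·-8·1² = 49 cm; v ends 45 cm/s.
7–10 s: v starts 45 cm/s; Δx = 45·3 + ½·-12·3² = 81 cm; v ends 9 cm/s.
x(10) = -3 + Σ Δx = 263 cm.

263 cm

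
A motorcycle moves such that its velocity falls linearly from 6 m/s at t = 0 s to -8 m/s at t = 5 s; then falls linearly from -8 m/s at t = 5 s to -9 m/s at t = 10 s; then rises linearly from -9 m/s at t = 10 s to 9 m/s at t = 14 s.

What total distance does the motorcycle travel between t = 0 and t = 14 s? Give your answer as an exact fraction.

Distance (not displacement) is the total path length: add the absolute areas under v-t.
0–5 s: v = 0 at t = 15/7 s; triangle areas 45/7 + 80/7 = 125/7 m
5–10 s: |½(-8 + -9)(5)| = 42.5 m
10–14 s: v = 0 at t = 12 s; triangle areas 9 + 9 = 18 m
Total distance = 1097/14 m

1097/14 m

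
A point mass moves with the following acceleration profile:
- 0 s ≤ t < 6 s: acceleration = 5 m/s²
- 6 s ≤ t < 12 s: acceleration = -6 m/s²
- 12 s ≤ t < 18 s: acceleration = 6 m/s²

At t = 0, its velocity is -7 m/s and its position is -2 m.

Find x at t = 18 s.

106 m

On each constant-a segment, Δv = aΔt and Δx = v₀Δt + ½aΔt²; chain segment to segment.
0–6 s: v starts -7 m/s; Δx = -7·6 + ½·5·6² = 48 m; v ends 23 m/s.
6–12 s: v starts 23 m/s; Δx = 23·6 + ½·-6·6² = 30 m; v ends -13 m/s.
12–18 s: v starts -13 m/s; Δx = -13·6 + ½·6·6² = 30 m; v ends 23 m/s.
x(18) = -2 + Σ Δx = 106 m.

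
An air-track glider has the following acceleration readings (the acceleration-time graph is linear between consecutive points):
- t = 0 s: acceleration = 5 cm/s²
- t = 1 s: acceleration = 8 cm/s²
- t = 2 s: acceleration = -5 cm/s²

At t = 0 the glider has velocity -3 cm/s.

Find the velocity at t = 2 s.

Δv equals the area under the a-t graph; then v = v₀ + Δv.
0–1 s: ½(5 + 8)(1) = 6.5 cm/s
1–2 s: ½(8 + -5)(1) = 1.5 cm/s
Δv = 8 cm/s, so v(2) = -3 + (8) = 5 cm/s.

5 cm/s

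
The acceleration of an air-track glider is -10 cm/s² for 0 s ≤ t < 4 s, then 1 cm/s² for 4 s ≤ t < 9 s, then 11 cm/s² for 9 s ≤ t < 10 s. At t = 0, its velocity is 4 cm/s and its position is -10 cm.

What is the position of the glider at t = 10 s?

On each constant-a segment, Δv = aΔt and Δx = v₀Δt + ½aΔt²; chain segment to segment.
0–4 s: v starts 4 cm/s; Δx = 4·4 + ½·-10·4² = -64 cm; v ends -36 cm/s.
4–9 s: v starts -36 cm/s; Δx = -36·5 + ½·1·5² = -167.5 cm; v ends -31 cm/s.
9–10 s: v starts -31 cm/s; Δx = -31·1 + ½·11·1² = -25.5 cm; v ends -20 cm/s.
x(10) = -10 + Σ Δx = -267 cm.

-267 cm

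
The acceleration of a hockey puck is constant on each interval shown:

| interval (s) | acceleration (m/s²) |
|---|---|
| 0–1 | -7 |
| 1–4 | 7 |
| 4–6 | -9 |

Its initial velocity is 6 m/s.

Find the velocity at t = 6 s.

2 m/s

Δv equals the area under the a-t graph; then v = v₀ + Δv.
0–1 s: -7 × 1 = -7 m/s
1–4 s: 7 × 3 = 21 m/s
4–6 s: -9 × 2 = -18 m/s
Δv = -4 m/s, so v(6) = 6 + (-4) = 2 m/s.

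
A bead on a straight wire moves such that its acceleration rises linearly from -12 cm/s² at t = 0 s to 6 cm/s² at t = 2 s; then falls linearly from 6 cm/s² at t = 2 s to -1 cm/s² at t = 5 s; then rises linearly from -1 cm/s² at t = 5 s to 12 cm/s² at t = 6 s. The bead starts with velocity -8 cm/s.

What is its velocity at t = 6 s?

Δv equals the area under the a-t graph; then v = v₀ + Δv.
0–2 s: ½(-12 + 6)(2) = -6 cm/s
2–5 s: ½(6 + -1)(3) = 7.5 cm/s
5–6 s: ½(-1 + 12)(1) = 5.5 cm/s
Δv = 7 cm/s, so v(6) = -8 + (7) = -1 cm/s.

-1 cm/s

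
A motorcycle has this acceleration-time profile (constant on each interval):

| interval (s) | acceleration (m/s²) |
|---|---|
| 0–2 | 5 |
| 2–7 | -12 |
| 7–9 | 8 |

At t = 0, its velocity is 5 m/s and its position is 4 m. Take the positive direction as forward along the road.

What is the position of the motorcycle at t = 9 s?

On each constant-a segment, Δv = aΔt and Δx = v₀Δt + ½aΔt²; chain segment to segment.
0–2 s: v starts 5 m/s; Δx = 5·2 + ½·5·2² = 20 m; v ends 15 m/s.
2–7 s: v starts 15 m/s; Δx = 15·5 + ½·-12·5² = -75 m; v ends -45 m/s.
7–9 s: v starts -45 m/s; Δx = -45·2 + ½·8·2² = -74 m; v ends -29 m/s.
x(9) = 4 + Σ Δx = -125 m.

-125 m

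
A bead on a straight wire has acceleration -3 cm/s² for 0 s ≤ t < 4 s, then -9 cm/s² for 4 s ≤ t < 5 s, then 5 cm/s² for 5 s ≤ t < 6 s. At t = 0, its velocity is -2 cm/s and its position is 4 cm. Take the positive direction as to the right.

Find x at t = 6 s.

-67 cm

On each constant-a segment, Δv = aΔt and Δx = v₀Δt + ½aΔt²; chain segment to segment.
0–4 s: v starts -2 cm/s; Δx = -2·4 + ½·-3·4² = -32 cm; v ends -14 cm/s.
4–5 s: v starts -14 cm/s; Δx = -14·1 + ½·-9·1² = -18.5 cm; v ends -23 cm/s.
5–6 s: v starts -23 cm/s; Δx = -23·1 + ½·5·1² = -20.5 cm; v ends -18 cm/s.
x(6) = 4 + Σ Δx = -67 cm.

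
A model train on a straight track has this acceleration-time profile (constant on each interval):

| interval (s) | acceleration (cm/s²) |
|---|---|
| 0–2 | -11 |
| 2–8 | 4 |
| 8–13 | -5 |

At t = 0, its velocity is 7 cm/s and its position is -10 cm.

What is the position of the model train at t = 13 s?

On each constant-a segment, Δv = aΔt and Δx = v₀Δt + ½aΔt²; chain segment to segment.
0–2 s: v starts 7 cm/s; Δx = 7·2 + ½·-11·2² = -8 cm; v ends -15 cm/s.
2–8 s: v starts -15 cm/s; Δx = -15·6 + ½·4·6² = -18 cm; v ends 9 cm/s.
8–13 s: v starts 9 cm/s; Δx = 9·5 + ½·-5·5² = -17.5 cm; v ends -16 cm/s.
x(13) = -10 + Σ Δx = -53.5 cm.

-53.5 cm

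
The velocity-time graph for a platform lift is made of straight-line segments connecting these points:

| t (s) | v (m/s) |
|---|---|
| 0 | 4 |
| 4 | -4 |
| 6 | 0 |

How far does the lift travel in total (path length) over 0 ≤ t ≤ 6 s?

12 m

Total distance travelled is ∫|v| dt — sum the magnitudes of each area piece.
0–4 s: v = 0 at t = 2 s; triangle areas 4 + 4 = 8 m
4–6 s: |½(-4 + 0)(2)| = 4 m
Total distance = 12 m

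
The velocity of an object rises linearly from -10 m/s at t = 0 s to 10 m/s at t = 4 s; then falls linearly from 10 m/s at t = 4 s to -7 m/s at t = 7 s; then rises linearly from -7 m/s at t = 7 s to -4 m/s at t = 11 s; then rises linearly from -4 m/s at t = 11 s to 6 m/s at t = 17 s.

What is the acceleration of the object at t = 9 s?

0.75 m/s²

Acceleration is the slope of the v-t graph on 7–11 s: (-4 − -7)/(11 − 7) = 0.75 m/s².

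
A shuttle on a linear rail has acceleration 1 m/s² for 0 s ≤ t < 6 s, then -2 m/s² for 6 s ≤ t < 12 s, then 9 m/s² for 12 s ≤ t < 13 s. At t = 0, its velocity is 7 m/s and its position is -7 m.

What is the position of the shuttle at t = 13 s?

On each constant-a segment, Δv = aΔt and Δx = v₀Δt + ½aΔt²; chain segment to segment.
0–6 s: v starts 7 m/s; Δx = 7·6 + ½·1·6² = 60 m; v ends 13 m/s.
6–12 s: v starts 13 m/s; Δx = 13·6 + ½·-2·6² = 42 m; v ends 1 m/s.
12–13 s: v starts 1 m/s; Δx = 1·1 + ½·9·1² = 5.5 m; v ends 10 m/s.
x(13) = -7 + Σ Δx = 100.5 m.

100.5 m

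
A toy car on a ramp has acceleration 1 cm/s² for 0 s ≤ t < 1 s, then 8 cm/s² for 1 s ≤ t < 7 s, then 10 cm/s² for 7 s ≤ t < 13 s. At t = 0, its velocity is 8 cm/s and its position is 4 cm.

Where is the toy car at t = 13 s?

732.5 cm

On each constant-a segment, Δv = aΔt and Δx = v₀Δt + ½aΔt²; chain segment to segment.
0–1 s: v starts 8 cm/s; Δx = 8·1 + ½·1·1² = 8.5 cm; v ends 9 cm/s.
1–7 s: v starts 9 cm/s; Δx = 9·6 + ½·8·6² = 198 cm; v ends 57 cm/s.
7–13 s: v starts 57 cm/s; Δx = 57·6 + ½·10·6² = 522 cm; v ends 117 cm/s.
x(13) = 4 + Σ Δx = 732.5 cm.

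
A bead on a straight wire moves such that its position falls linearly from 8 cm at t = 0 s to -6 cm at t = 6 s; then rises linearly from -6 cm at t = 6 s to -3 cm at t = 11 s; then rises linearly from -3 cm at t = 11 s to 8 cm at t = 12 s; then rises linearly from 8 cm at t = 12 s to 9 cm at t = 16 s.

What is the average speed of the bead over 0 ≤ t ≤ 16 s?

1.8125 cm/s

Average speed = (total path length)/(elapsed time); on a piecewise-linear x-t graph the path length is Σ|Δx|.
0–6 s: |Δx| = |-6 − 8| = 14 cm
6–11 s: |Δx| = |-3 − -6| = 3 cm
11–12 s: |Δx| = |8 − -3| = 11 cm
12–16 s: |Δx| = |9 − 8| = 1 cm
Total path = 29 cm; average speed = 29/16 = 1.8125 cm/s.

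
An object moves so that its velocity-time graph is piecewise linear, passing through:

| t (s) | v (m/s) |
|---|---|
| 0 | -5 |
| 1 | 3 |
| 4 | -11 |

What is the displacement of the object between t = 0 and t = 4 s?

Net displacement equals the area under the velocity-time graph (areas below the axis count negative).
0–1 s: ½(-5 + 3)(1) = -1 m
1–4 s: ½(3 + -11)(3) = -12 m
Net displacement = -13 m

-13 m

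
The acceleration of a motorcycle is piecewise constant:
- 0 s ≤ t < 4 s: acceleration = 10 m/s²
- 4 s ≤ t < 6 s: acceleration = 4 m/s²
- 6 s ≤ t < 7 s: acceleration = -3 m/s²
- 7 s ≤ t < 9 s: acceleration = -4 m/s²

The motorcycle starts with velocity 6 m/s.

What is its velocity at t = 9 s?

Δv equals the area under the a-t graph; then v = v₀ + Δv.
0–4 s: 10 × 4 = 40 m/s
4–6 s: 4 × 2 = 8 m/s
6–7 s: -3 × 1 = -3 m/s
7–9 s: -4 × 2 = -8 m/s
Δv = 37 m/s, so v(9) = 6 + (37) = 43 m/s.

43 m/s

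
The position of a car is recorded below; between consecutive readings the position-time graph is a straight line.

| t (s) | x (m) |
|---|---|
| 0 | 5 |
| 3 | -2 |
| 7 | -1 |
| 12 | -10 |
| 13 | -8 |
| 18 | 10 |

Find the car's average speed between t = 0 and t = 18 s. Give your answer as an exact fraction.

Average speed = (total path length)/(elapsed time); on a piecewise-linear x-t graph the path length is Σ|Δx|.
0–3 s: |Δx| = |-2 − 5| = 7 m
3–7 s: |Δx| = |-1 − -2| = 1 m
7–12 s: |Δx| = |-10 − -1| = 9 m
12–13 s: |Δx| = |-8 − -10| = 2 m
13–18 s: |Δx| = |10 − -8| = 18 m
Total path = 37 m; average speed = 37/18 = 37/18 m/s.

37/18 m/s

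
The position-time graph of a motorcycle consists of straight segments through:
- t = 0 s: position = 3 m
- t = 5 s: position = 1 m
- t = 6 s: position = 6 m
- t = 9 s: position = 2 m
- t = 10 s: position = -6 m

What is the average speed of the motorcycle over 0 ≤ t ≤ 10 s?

Average speed = (total path length)/(elapsed time); on a piecewise-linear x-t graph the path length is Σ|Δx|.
0–5 s: |Δx| = |1 − 3| = 2 m
5–6 s: |Δx| = |6 − 1| = 5 m
6–9 s: |Δx| = |2 − 6| = 4 m
9–10 s: |Δx| = |-6 − 2| = 8 m
Total path = 19 m; average speed = 19/10 = 1.9 m/s.

1.9 m/s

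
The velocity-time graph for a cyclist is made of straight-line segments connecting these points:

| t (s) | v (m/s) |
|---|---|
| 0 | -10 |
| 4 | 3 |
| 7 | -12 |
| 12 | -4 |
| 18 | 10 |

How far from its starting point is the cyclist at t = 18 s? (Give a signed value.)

Displacement is the signed area under the v-t curve.
0–4 s: ½(-10 + 3)(4) = -14 m
4–7 s: ½(3 + -12)(3) = -13.5 m
7–12 s: ½(-12 + -4)(5) = -40 m
12–18 s: ½(-4 + 10)(6) = 18 m
Net displacement = -49.5 m

-49.5 m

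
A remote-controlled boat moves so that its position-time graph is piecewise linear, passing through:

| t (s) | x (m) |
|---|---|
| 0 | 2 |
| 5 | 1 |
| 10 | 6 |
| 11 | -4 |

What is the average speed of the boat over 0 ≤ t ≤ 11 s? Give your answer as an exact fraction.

Average speed = (total path length)/(elapsed time); on a piecewise-linear x-t graph the path length is Σ|Δx|.
0–5 s: |Δx| = |1 − 2| = 1 m
5–10 s: |Δx| = |6 − 1| = 5 m
10–11 s: |Δx| = |-4 − 6| = 10 m
Total path = 16 m; average speed = 16/11 = 16/11 m/s.

16/11 m/s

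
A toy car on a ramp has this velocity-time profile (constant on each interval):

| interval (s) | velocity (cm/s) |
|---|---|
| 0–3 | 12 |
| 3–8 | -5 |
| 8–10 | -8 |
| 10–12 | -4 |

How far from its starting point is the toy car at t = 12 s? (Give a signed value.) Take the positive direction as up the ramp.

-13 cm

Net displacement equals the area under the velocity-time graph (areas below the axis count negative).
0–3 s: 12 × 3 = 36 cm
3–8 s: -5 × 5 = -25 cm
8–10 s: -8 × 2 = -16 cm
10–12 s: -4 × 2 = -8 cm
Net displacement = -13 cm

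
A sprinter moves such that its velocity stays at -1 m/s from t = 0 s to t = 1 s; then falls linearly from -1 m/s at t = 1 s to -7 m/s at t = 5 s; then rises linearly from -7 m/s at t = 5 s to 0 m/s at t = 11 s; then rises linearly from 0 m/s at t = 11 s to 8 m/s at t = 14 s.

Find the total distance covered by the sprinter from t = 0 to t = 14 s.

50 m

Distance (not displacement) is the total path length: add the absolute areas under v-t.
0–1 s: |-1| × 1 = 1 m
1–5 s: |½(-1 + -7)(4)| = 16 m
5–11 s: |½(-7 + 0)(6)| = 21 m
11–14 s: |½(0 + 8)(3)| = 12 m
Total distance = 50 m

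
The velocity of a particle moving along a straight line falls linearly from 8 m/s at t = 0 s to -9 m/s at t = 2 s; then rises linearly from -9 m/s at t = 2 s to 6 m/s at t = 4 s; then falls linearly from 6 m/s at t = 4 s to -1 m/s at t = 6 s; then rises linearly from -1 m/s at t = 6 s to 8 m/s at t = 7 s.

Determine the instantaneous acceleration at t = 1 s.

Acceleration is the slope of the v-t graph on 0–2 s: (-9 − 8)/(2 − 0) = -8.5 m/s².

-8.5 m/s²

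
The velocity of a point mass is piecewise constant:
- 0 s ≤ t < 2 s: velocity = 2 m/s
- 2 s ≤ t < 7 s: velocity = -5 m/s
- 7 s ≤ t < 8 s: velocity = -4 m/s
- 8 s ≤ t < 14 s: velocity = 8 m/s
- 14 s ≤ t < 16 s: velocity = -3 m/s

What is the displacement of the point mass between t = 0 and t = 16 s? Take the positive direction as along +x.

17 m

Displacement is the signed area under the v-t curve.
0–2 s: 2 × 2 = 4 m
2–7 s: -5 × 5 = -25 m
7–8 s: -4 × 1 = -4 m
8–14 s: 8 × 6 = 48 m
14–16 s: -3 × 2 = -6 m
Net displacement = 17 m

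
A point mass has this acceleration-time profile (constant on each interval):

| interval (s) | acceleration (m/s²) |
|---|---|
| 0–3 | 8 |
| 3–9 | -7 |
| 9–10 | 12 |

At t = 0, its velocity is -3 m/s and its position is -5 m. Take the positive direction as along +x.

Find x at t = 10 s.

On each constant-a segment, Δv = aΔt and Δx = v₀Δt + ½aΔt²; chain segment to segment.
0–3 s: v starts -3 m/s; Δx = -3·3 + ½·8·3² = 27 m; v ends 21 m/s.
3–9 s: v starts 21 m/s; Δx = 21·6 + ½·-7·6² = 0 m; v ends -21 m/s.
9–10 s: v starts -21 m/s; Δx = -21·1 + ½·12·1² = -15 m; v ends -9 m/s.
x(10) = -5 + Σ Δx = 7 m.

7 m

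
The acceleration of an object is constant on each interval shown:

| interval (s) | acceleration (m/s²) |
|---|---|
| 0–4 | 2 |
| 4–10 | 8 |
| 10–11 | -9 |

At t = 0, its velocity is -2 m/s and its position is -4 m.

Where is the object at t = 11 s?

On each constant-a segment, Δv = aΔt and Δx = v₀Δt + ½aΔt²; chain segment to segment.
0–4 s: v starts -2 m/s; Δx = -2·4 + ½·2·4² = 8 m; v ends 6 m/s.
4–10 s: v starts 6 m/s; Δx = 6·6 + ½·8·6² = 180 m; v ends 54 m/s.
10–11 s: v starts 54 m/s; Δx = 54·1 + ½·-9·1² = 49.5 m; v ends 45 m/s.
x(11) = -4 + Σ Δx = 233.5 m.

233.5 m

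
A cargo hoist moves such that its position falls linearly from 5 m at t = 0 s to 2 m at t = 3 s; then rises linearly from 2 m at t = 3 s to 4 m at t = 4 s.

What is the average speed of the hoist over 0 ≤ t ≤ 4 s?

1.25 m/s

Average speed = (total path length)/(elapsed time); on a piecewise-linear x-t graph the path length is Σ|Δx|.
0–3 s: |Δx| = |2 − 5| = 3 m
3–4 s: |Δx| = |4 − 2| = 2 m
Total path = 5 m; average speed = 5/4 = 1.25 m/s.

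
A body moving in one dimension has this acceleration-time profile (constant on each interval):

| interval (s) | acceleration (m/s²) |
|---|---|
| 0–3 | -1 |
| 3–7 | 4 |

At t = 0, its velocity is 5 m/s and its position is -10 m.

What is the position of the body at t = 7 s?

40.5 m

On each constant-a segment, Δv = aΔt and Δx = v₀Δt + ½aΔt²; chain segment to segment.
0–3 s: v starts 5 m/s; Δx = 5·3 + ½·-1·3² = 10.5 m; v ends 2 m/s.
3–7 s: v starts 2 m/s; Δx = 2·4 + ½·4·4² = 40 m; v ends 18 m/s.
x(7) = -10 + Σ Δx = 40.5 m.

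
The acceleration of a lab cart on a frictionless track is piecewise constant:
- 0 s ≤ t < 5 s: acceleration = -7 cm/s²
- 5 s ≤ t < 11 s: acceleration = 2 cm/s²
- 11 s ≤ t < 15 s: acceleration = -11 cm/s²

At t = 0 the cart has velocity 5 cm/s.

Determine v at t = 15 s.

Δv equals the area under the a-t graph; then v = v₀ + Δv.
0–5 s: -7 × 5 = -35 cm/s
5–11 s: 2 × 6 = 12 cm/s
11–15 s: -11 × 4 = -44 cm/s
Δv = -67 cm/s, so v(15) = 5 + (-67) = -62 cm/s.

-62 cm/s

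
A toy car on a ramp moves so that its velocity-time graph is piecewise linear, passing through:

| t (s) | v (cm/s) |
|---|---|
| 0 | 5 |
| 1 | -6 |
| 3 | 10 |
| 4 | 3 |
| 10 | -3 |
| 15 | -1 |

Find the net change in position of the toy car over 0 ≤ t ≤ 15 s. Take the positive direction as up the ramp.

0 cm

Displacement is the signed area under the v-t curve.
0–1 s: ½(5 + -6)(1) = -0.5 cm
1–3 s: ½(-6 + 10)(2) = 4 cm
3–4 s: ½(10 + 3)(1) = 6.5 cm
4–10 s: ½(3 + -3)(6) = 0 cm
10–15 s: ½(-3 + -1)(5) = -10 cm
Net displacement = 0 cm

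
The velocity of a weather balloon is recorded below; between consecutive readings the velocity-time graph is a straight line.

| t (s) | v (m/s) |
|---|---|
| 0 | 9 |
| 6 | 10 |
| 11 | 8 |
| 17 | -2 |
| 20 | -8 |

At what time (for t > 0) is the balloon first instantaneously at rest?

t = 15.8 s

v changes sign on 11–17 s (from 8 to -2); the graph is linear there, so v = 0 at t = 11 + (-8)·(17 − 11)/(-2 − 8) = 15.8 s.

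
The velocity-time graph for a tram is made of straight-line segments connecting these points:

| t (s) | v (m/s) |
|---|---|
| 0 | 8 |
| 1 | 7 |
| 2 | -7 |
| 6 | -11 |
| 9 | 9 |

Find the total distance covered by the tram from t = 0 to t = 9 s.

62.15 m

Total distance travelled is ∫|v| dt — sum the magnitudes of each area piece.
0–1 s: |½(8 + 7)(1)| = 7.5 m
1–2 s: v = 0 at t = 1.5 s; triangle areas 1.75 + 1.75 = 3.5 m
2–6 s: |½(-7 + -11)(4)| = 36 m
6–9 s: v = 0 at t = 7.65 s; triangle areas 9.075 + 6.075 = 15.15 m
Total distance = 62.15 m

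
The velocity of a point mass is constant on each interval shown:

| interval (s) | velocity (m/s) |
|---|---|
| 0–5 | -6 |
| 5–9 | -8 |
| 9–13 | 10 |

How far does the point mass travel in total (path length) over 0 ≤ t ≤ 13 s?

102 m

Distance (not displacement) is the total path length: add the absolute areas under v-t.
0–5 s: |-6| × 5 = 30 m
5–9 s: |-8| × 4 = 32 m
9–13 s: |10| × 4 = 40 m
Total distance = 102 m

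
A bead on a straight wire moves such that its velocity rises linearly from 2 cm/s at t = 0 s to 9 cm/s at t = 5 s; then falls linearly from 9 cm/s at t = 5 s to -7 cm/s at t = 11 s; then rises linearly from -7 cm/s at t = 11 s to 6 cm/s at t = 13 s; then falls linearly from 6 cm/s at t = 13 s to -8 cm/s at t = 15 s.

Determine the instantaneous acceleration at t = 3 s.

Acceleration is the slope of the v-t graph on 0–5 s: (9 − 2)/(5 − 0) = 1.4 cm/s².

1.4 cm/s²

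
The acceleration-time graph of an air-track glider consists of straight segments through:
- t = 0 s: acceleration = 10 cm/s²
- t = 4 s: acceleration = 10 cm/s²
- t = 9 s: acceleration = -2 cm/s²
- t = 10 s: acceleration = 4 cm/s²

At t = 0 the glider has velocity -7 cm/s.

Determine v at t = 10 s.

Δv equals the area under the a-t graph; then v = v₀ + Δv.
0–4 s: 10 × 4 = 40 cm/s
4–9 s: ½(10 + -2)(5) = 20 cm/s
9–10 s: ½(-2 + 4)(1) = 1 cm/s
Δv = 61 cm/s, so v(10) = -7 + (61) = 54 cm/s.

54 cm/s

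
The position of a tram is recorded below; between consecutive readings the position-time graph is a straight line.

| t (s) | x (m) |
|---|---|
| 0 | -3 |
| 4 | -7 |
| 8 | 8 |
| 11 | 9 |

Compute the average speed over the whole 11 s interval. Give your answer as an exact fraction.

20/11 m/s

Average speed = (total path length)/(elapsed time); on a piecewise-linear x-t graph the path length is Σ|Δx|.
0–4 s: |Δx| = |-7 − -3| = 4 m
4–8 s: |Δx| = |8 − -7| = 15 m
8–11 s: |Δx| = |9 − 8| = 1 m
Total path = 20 m; average speed = 20/11 = 20/11 m/s.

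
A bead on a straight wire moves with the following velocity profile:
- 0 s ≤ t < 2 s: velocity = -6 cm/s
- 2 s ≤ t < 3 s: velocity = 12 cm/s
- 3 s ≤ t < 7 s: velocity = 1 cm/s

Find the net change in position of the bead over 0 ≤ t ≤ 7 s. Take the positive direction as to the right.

4 cm

Displacement is the signed area under the v-t curve.
0–2 s: -6 × 2 = -12 cm
2–3 s: 12 × 1 = 12 cm
3–7 s: 1 × 4 = 4 cm
Net displacement = 4 cm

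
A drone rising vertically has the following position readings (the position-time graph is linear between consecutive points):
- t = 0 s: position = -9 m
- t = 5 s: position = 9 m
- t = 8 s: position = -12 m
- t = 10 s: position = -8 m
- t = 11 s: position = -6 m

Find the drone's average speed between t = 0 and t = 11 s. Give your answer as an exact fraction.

Average speed = (total path length)/(elapsed time); on a piecewise-linear x-t graph the path length is Σ|Δx|.
0–5 s: |Δx| = |9 − -9| = 18 m
5–8 s: |Δx| = |-12 − 9| = 21 m
8–10 s: |Δx| = |-8 − -12| = 4 m
10–11 s: |Δx| = |-6 − -8| = 2 m
Total path = 45 m; average speed = 45/11 = 45/11 m/s.

45/11 m/s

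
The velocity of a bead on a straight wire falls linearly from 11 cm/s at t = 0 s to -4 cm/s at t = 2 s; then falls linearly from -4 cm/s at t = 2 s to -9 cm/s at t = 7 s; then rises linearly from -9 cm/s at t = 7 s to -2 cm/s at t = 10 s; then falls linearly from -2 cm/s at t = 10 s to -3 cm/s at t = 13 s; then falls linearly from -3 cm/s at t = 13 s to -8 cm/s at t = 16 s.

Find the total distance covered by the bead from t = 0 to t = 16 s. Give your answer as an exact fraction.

Total distance travelled is ∫|v| dt — sum the magnitudes of each area piece.
0–2 s: v = 0 at t = 22/15 s; triangle areas 121/15 + 16/15 = 137/15 cm
2–7 s: |½(-4 + -9)(5)| = 32.5 cm
7–10 s: |½(-9 + -2)(3)| = 16.5 cm
10–13 s: |½(-2 + -3)(3)| = 7.5 cm
13–16 s: |½(-3 + -8)(3)| = 16.5 cm
Total distance = 1232/15 cm

1232/15 cm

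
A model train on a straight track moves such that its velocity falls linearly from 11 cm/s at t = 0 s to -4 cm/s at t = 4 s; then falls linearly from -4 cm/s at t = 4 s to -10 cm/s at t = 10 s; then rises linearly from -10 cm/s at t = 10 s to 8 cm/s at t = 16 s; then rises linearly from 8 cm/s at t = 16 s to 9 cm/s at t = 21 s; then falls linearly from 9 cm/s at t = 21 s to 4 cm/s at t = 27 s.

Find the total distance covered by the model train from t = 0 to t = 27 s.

Total distance travelled is ∫|v| dt — sum the magnitudes of each area piece.
0–4 s: v = 0 at t = 44/15 s; triangle areas 242/15 + 32/15 = 274/15 cm
4–10 s: |½(-4 + -10)(6)| = 42 cm
10–16 s: v = 0 at t = 40/3 s; triangle areas 50/3 + 32/3 = 82/3 cm
16–21 s: |½(8 + 9)(5)| = 42.5 cm
21–27 s: |½(9 + 4)(6)| = 39 cm
Total distance = 169.1 cm

169.1 cm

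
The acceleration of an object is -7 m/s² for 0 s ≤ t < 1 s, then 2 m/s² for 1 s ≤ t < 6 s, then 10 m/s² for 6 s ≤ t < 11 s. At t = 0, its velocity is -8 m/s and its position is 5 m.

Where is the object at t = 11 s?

43.5 m

On each constant-a segment, Δv = aΔt and Δx = v₀Δt + ½aΔt²; chain segment to segment.
0–1 s: v starts -8 m/s; Δx = -8·1 + ½·-7·1² = -11.5 m; v ends -15 m/s.
1–6 s: v starts -15 m/s; Δx = -15·5 + ½·2·5² = -50 m; v ends -5 m/s.
6–11 s: v starts -5 m/s; Δx = -5·5 + ½·10·5² = 100 m; v ends 45 m/s.
x(11) = 5 + Σ Δx = 43.5 m.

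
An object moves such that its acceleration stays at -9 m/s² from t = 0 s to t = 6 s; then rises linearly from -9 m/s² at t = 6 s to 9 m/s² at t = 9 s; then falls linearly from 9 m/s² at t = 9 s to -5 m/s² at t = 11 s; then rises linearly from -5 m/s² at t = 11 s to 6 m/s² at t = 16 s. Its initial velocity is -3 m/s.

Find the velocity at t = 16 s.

-50.5 m/s

Δv equals the area under the a-t graph; then v = v₀ + Δv.
0–6 s: -9 × 6 = -54 m/s
6–9 s: ½(-9 + 9)(3) = 0 m/s
9–11 s: ½(9 + -5)(2) = 4 m/s
11–16 s: ½(-5 + 6)(5) = 2.5 m/s
Δv = -47.5 m/s, so v(16) = -3 + (-47.5) = -50.5 m/s.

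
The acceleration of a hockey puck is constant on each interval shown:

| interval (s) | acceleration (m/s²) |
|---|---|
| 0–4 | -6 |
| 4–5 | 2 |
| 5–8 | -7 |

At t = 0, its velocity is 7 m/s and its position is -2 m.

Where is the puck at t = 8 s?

On each constant-a segment, Δv = aΔt and Δx = v₀Δt + ½aΔt²; chain segment to segment.
0–4 s: v starts 7 m/s; Δx = 7·4 + ½·-6·4² = -20 m; v ends -17 m/s.
4–5 s: v starts -17 m/s; Δx = -17·1 + ½·2·1² = -16 m; v ends -15 m/s.
5–8 s: v starts -15 m/s; Δx = -15·3 + ½·-7·3² = -76.5 m; v ends -36 m/s.
x(8) = -2 + Σ Δx = -114.5 m.

-114.5 m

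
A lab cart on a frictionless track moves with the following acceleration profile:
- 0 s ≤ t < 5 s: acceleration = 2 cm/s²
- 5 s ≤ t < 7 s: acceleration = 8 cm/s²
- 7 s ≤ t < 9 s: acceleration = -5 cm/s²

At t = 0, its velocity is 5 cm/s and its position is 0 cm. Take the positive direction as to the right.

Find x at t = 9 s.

148 cm

On each constant-a segment, Δv = aΔt and Δx = v₀Δt + ½aΔt²; chain segment to segment.
0–5 s: v starts 5 cm/s; Δx = 5·5 + ½·2·5² = 50 cm; v ends 15 cm/s.
5–7 s: v starts 15 cm/s; Δx = 15·2 + ½·8·2² = 46 cm; v ends 31 cm/s.
7–9 s: v starts 31 cm/s; Δx = 31·2 + ½·-5·2² = 52 cm; v ends 21 cm/s.
x(9) = 0 + Σ Δx = 148 cm.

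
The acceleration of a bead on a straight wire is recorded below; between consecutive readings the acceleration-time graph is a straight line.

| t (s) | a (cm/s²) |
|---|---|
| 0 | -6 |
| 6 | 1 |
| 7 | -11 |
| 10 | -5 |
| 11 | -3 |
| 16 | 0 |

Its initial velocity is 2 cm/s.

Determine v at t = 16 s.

Δv equals the area under the a-t graph; then v = v₀ + Δv.
0–6 s: ½(-6 + 1)(6) = -15 cm/s
6–7 s: ½(1 + -11)(1) = -5 cm/s
7–10 s: ½(-11 + -5)(3) = -24 cm/s
10–11 s: ½(-5 + -3)(1) = -4 cm/s
11–16 s: ½(-3 + 0)(5) = -7.5 cm/s
Δv = -55.5 cm/s, so v(16) = 2 + (-55.5) = -53.5 cm/s.

-53.5 cm/s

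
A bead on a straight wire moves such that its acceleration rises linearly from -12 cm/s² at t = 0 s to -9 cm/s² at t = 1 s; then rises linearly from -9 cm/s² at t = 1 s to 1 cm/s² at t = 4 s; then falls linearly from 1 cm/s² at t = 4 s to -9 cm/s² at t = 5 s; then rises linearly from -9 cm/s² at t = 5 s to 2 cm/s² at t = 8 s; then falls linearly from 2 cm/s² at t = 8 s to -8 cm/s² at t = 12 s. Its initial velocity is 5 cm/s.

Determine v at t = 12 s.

-44 cm/s

Δv equals the area under the a-t graph; then v = v₀ + Δv.
0–1 s: ½(-12 + -9)(1) = -10.5 cm/s
1–4 s: ½(-9 + 1)(3) = -12 cm/s
4–5 s: ½(1 + -9)(1) = -4 cm/s
5–8 s: ½(-9 + 2)(3) = -10.5 cm/s
8–12 s: ½(2 + -8)(4) = -12 cm/s
Δv = -49 cm/s, so v(12) = 5 + (-49) = -44 cm/s.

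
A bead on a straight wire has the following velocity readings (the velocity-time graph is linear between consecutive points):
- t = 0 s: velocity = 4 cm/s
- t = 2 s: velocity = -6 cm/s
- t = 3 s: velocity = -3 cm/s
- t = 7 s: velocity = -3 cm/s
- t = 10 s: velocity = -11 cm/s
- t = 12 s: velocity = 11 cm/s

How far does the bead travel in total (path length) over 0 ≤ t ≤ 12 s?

Distance (not displacement) is the total path length: add the absolute areas under v-t.
0–2 s: v = 0 at t = 0.8 s; triangle areas 1.6 + 3.6 = 5.2 cm
2–3 s: |½(-6 + -3)(1)| = 4.5 cm
3–7 s: |-3| × 4 = 12 cm
7–10 s: |½(-3 + -11)(3)| = 21 cm
10–12 s: v = 0 at t = 11 s; triangle areas 5.5 + 5.5 = 11 cm
Total distance = 53.7 cm

53.7 cm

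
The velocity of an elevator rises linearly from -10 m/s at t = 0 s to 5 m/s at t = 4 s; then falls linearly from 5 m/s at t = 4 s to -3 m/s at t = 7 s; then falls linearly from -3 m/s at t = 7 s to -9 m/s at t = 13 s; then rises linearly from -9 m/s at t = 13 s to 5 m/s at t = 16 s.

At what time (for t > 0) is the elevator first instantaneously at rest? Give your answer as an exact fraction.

v changes sign on 0–4 s (from -10 to 5); the graph is linear there, so v = 0 at t = 0 + (10)·(4 − 0)/(5 − -10) = 8/3 s.

t = 8/3 s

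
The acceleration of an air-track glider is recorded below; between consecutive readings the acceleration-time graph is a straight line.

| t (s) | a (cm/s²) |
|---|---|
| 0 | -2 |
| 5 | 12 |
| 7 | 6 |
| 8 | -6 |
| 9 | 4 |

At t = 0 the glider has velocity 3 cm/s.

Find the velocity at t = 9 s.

Δv equals the area under the a-t graph; then v = v₀ + Δv.
0–5 s: ½(-2 + 12)(5) = 25 cm/s
5–7 s: ½(12 + 6)(2) = 18 cm/s
7–8 s: ½(6 + -6)(1) = 0 cm/s
8–9 s: ½(-6 + 4)(1) = -1 cm/s
Δv = 42 cm/s, so v(9) = 3 + (42) = 45 cm/s.

45 cm/s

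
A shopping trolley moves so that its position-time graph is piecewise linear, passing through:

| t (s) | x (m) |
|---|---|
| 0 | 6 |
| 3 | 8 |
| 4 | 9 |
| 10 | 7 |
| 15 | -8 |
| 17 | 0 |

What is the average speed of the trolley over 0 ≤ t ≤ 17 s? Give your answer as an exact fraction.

28/17 m/s

Average speed = (total path length)/(elapsed time); on a piecewise-linear x-t graph the path length is Σ|Δx|.
0–3 s: |Δx| = |8 − 6| = 2 m
3–4 s: |Δx| = |9 − 8| = 1 m
4–10 s: |Δx| = |7 − 9| = 2 m
10–15 s: |Δx| = |-8 − 7| = 15 m
15–17 s: |Δx| = |0 − -8| = 8 m
Total path = 28 m; average speed = 28/17 = 28/17 m/s.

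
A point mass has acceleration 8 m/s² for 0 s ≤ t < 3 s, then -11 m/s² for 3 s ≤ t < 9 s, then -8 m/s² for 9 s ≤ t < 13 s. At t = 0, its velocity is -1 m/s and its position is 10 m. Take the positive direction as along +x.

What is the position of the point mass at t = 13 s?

On each constant-a segment, Δv = aΔt and Δx = v₀Δt + ½aΔt²; chain segment to segment.
0–3 s: v starts -1 m/s; Δx = -1·3 + ½·8·3² = 33 m; v ends 23 m/s.
3–9 s: v starts 23 m/s; Δx = 23·6 + ½·-11·6² = -60 m; v ends -43 m/s.
9–13 s: v starts -43 m/s; Δx = -43·4 + ½·-8·4² = -236 m; v ends -75 m/s.
x(13) = 10 + Σ Δx = -253 m.

-253 m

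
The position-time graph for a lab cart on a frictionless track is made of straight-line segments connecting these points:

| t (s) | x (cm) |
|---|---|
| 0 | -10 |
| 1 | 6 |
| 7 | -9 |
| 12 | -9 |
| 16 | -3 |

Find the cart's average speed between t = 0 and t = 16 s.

2.3125 cm/s

Average speed = (total path length)/(elapsed time); on a piecewise-linear x-t graph the path length is Σ|Δx|.
0–1 s: |Δx| = |6 − -10| = 16 cm
1–7 s: |Δx| = |-9 − 6| = 15 cm
7–12 s: |Δx| = |-9 − -9| = 0 cm
12–16 s: |Δx| = |-3 − -9| = 6 cm
Total path = 37 cm; average speed = 37/16 = 2.3125 cm/s.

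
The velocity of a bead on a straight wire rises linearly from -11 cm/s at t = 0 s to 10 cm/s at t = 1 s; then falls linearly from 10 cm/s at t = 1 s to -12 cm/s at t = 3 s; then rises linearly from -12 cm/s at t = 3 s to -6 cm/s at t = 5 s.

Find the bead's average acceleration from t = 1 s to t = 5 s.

-4 cm/s²

Average acceleration = Δv/Δt = (-6 − 10)/(5 − 1) = -4 cm/s².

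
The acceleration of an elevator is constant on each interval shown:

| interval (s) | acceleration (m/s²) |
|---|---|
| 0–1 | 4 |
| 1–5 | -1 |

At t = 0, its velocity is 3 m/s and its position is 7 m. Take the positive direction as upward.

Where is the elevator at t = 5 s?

On each constant-a segment, Δv = aΔt and Δx = v₀Δt + ½aΔt²; chain segment to segment.
0–1 s: v starts 3 m/s; Δx = 3·1 + ½·4·1² = 5 m; v ends 7 m/s.
1–5 s: v starts 7 m/s; Δx = 7·4 + ½·-1·4² = 20 m; v ends 3 m/s.
x(5) = 7 + Σ Δx = 32 m.

32 m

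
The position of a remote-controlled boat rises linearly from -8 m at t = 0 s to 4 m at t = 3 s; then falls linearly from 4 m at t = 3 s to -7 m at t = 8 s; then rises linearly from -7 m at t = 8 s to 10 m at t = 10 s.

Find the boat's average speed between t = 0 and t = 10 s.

4 m/s

Average speed = (total path length)/(elapsed time); on a piecewise-linear x-t graph the path length is Σ|Δx|.
0–3 s: |Δx| = |4 − -8| = 12 m
3–8 s: |Δx| = |-7 − 4| = 11 m
8–10 s: |Δx| = |10 − -7| = 17 m
Total path = 40 m; average speed = 40/10 = 4 m/s.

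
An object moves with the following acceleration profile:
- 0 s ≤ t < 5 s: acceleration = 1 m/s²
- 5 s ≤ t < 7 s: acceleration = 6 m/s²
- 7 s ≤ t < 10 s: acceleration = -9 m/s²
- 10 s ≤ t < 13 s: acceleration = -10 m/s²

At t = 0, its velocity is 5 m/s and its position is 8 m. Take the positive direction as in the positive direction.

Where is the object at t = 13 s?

43 m

On each constant-a segment, Δv = aΔt and Δx = v₀Δt + ½aΔt²; chain segment to segment.
0–5 s: v starts 5 m/s; Δx = 5·5 + ½·1·5² = 37.5 m; v ends 10 m/s.
5–7 s: v starts 10 m/s; Δx = 10·2 + ½·6·2² = 32 m; v ends 22 m/s.
7–10 s: v starts 22 m/s; Δx = 22·3 + ½·-9·3² = 25.5 m; v ends -5 m/s.
10–13 s: v starts -5 m/s; Δx = -5·3 + ½·-10·3² = -60 m; v ends -35 m/s.
x(13) = 8 + Σ Δx = 43 m.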